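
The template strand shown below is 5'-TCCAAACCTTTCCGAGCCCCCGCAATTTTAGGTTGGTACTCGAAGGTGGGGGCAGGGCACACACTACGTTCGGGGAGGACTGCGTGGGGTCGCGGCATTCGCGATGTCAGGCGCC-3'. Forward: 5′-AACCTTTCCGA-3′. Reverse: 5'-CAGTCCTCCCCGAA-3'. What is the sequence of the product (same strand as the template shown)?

5'-AACCTTTCCGAGCCCCCGCAATTTTAGGTTGGTACTCGAAGGTGGGGGCAGGGCACACACTACGTTCGGGGAGGACTG-3'

Scanning the template, AACCTTTCCGA occurs at positions 5–15; this primer anneals to the bottom strand there with its 3' end pointing downstream.
The reverse primer's reverse complement is TTCGGGGAGGACTG, which matches the template at positions 69–82.
The product is the template from position 5 through 82 (78 bp).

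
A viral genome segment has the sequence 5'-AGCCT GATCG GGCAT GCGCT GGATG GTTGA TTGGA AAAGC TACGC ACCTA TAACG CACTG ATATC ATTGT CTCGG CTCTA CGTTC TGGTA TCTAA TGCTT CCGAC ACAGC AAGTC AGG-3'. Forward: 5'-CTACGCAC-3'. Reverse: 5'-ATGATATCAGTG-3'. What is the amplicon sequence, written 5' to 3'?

5'-CTACGCACCTATAACGCACTGATATCAT-3'

Scanning the template, CTACGCAC occurs at positions 40–47; this primer anneals to the bottom strand there with its 3' end pointing downstream.
The reverse primer's reverse complement is CACTGATATCAT, which matches the template at positions 56–67.
The product is the template from position 40 through 67 (28 bp).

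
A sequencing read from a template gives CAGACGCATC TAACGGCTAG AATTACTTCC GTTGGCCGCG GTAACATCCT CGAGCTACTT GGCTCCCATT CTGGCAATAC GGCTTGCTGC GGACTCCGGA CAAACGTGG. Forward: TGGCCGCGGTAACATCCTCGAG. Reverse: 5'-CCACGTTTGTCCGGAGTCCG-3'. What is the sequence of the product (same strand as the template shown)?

5'-TGGCCGCGGTAACATCCTCGAGCTACTTGGCTCCCATTCTGGCAATACGGCTTGCTGCGGACTCCGGACAAACGTGG-3'

The forward primer matches the template at positions 33–54.
The reverse primer's reverse complement is CGGACTCCGGACAAACGTGG, which matches the template at positions 90–109.
The product is the template from position 33 through 109 (77 bp).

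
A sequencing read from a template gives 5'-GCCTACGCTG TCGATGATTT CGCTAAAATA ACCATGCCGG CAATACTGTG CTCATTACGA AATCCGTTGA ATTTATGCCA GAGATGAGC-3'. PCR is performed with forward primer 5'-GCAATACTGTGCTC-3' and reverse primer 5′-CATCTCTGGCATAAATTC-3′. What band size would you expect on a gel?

47 bp

Forward primer GCAATACTGTGCTC is found on the top strand at positions 40–53.
The reverse primer's reverse complement is GAATTTATGCCAGAGATG, which matches the template at positions 69–86.
Amplicon spans positions 40–86: 47 bp.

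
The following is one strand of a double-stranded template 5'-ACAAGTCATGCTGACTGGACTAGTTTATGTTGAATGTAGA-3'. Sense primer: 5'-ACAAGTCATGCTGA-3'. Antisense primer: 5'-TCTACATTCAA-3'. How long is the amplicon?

40 bp

Forward primer ACAAGTCATGCTGA is found on the top strand at positions 1–14.
Taking the reverse complement of TCTACATTCAA gives TTGAATGTAGA, found at positions 30–40 on the template; the primer anneals here to the top strand with its 3' end pointing upstream.
The product runs from position 1 to position 40, so its length is 40 − 1 + 1 = 40 bp.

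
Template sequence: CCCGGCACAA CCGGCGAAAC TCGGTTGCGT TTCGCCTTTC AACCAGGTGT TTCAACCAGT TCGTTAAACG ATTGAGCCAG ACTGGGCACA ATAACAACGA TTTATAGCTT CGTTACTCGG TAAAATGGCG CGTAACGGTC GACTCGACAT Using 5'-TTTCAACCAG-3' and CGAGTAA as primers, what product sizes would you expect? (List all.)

83 bp, 70 bp

The forward primer TTTCAACCAG matches the top strand at positions 37–46, 50–59.
The reverse primer's reverse complement is TTACTCG, matching at positions 113–119.
Each forward site pairs with the reverse site to give a product ending at position 119: sizes 83, 70 bp.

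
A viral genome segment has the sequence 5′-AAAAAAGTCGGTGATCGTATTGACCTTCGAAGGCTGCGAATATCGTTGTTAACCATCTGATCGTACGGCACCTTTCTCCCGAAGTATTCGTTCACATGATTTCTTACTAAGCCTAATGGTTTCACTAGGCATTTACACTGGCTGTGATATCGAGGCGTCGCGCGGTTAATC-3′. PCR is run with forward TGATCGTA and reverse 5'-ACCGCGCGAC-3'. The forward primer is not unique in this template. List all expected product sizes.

The forward primer TGATCGTA matches the top strand at positions 12–19, 58–65.
The reverse primer's reverse complement is GTCGCGCGGT, matching at positions 157–166.
Each forward site pairs with the reverse site to give a product ending at position 166: sizes 155, 109 bp.

155 bp, 109 bp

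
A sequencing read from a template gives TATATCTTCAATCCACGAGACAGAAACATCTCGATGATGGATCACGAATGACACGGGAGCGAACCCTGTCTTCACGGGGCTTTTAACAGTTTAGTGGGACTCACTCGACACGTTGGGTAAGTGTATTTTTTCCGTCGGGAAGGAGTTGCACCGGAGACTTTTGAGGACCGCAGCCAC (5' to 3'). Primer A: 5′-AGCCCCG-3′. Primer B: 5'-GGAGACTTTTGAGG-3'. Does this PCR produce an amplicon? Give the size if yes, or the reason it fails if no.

Primer A (AGCCCCG) has reverse complement CGGGGCT, which matches the top strand at positions 75–81; primer A anneals to the top strand there with its 3' end pointing upstream toward position 75.
Primer B (GGAGACTTTTGAGG) matches the top strand directly at positions 153–166; it anneals to the bottom strand with its 3' end pointing downstream toward position 166.
The 3' ends diverge (primer A extends toward position 1, primer B toward position 177), so the primers never converge on a shared product.

No product — the primers' 3' ends point away from each other.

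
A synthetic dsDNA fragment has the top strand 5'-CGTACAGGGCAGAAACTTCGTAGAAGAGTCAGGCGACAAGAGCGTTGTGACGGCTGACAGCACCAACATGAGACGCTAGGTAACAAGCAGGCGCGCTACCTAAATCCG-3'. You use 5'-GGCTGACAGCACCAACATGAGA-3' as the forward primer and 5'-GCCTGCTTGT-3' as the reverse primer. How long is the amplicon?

41 bp

Forward primer GGCTGACAGCACCAACATGAGA is found on the top strand at positions 52–73.
The reverse primer's reverse complement is ACAAGCAGGC, which matches the template at positions 83–92.
Product length = (reverse-primer end) − (forward-primer start) + 1 = 92 − 52 + 1 = 41 bp.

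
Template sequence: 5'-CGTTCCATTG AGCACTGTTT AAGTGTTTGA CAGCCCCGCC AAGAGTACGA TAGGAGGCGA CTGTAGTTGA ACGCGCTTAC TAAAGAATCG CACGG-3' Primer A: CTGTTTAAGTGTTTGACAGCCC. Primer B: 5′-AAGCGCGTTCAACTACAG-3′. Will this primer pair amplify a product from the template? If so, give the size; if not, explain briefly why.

Primer A (CTGTTTAAGTGTTTGACAGCCC) matches the top strand at positions 15–36; it acts as a forward primer.
Primer B's reverse complement is CTGTAGTTGAACGCGCTT, matching the top strand at positions 61–78; it acts as a reverse primer.
The 3' ends face each other across positions 15–78, giving a 64 bp product.

Yes — a 64 bp product.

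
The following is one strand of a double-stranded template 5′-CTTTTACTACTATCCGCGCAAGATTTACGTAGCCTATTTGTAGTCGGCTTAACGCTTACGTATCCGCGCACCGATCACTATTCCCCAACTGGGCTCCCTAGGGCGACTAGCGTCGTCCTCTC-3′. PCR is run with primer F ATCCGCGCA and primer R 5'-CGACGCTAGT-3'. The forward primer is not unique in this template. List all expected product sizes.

The forward primer ATCCGCGCA matches the top strand at positions 12–20, 62–70.
The reverse primer's reverse complement is ACTAGCGTCG, matching at positions 106–115.
Each forward site pairs with the reverse site to give a product ending at position 115: sizes 104, 54 bp.

104 bp, 54 bp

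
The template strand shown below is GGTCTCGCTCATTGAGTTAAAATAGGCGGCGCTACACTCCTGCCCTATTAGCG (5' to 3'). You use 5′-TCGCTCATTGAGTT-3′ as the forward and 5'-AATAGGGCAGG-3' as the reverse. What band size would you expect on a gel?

45 bp

The forward primer matches the template at positions 5–18.
The reverse primer's reverse complement is CCTGCCCTATT, which matches the template at positions 39–49.
The product runs from position 5 to position 49, so its length is 49 − 5 + 1 = 45 bp.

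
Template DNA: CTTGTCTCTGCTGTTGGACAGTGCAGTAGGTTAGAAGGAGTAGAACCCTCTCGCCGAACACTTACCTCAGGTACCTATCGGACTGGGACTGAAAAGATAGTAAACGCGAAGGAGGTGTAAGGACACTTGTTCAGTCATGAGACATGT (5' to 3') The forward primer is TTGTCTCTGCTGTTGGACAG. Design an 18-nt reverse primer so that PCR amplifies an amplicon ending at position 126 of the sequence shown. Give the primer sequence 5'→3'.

The forward primer binds at positions 2–21; the product's 3' end on the top strand is position 126.
The reverse primer anneals to the top strand over positions 109–126, i.e. to AAGGAGGTGTAAGGACAC.
Its sequence written 5'→3' is the reverse complement: GTGTCCTTACACCTCCTT.

5'-GTGTCCTTACACCTCCTT-3'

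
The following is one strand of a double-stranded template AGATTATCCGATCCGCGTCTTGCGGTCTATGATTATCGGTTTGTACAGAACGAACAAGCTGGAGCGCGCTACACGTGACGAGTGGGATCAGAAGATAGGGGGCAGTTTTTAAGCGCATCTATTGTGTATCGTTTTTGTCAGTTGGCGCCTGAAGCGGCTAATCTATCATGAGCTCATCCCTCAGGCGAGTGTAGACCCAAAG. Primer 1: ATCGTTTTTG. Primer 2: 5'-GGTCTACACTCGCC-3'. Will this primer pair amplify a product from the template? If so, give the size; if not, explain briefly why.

Primer 1 (ATCGTTTTTG) matches the top strand at positions 128–137; it acts as a forward primer.
Primer 2's reverse complement is GGCGAGTGTAGACC, matching the top strand at positions 184–197; it acts as a reverse primer.
The 3' ends face each other across positions 128–197, giving a 70 bp product.

Yes — a 70 bp product.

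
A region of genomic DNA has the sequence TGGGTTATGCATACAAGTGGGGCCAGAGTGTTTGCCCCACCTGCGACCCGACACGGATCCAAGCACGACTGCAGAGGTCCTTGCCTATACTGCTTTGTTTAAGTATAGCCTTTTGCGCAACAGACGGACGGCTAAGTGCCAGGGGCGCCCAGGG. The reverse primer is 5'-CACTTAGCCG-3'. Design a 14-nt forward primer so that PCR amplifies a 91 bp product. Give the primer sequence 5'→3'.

The reverse primer's reverse complement CGGCTAAGTG matches the template at positions 129–138, so the product ends at position 138.
A 91 bp product then starts at position 138 − 91 + 1 = 48.
The forward primer is identical to the top strand there: CCGACACGGATCCA.

5'-CCGACACGGATCCA-3'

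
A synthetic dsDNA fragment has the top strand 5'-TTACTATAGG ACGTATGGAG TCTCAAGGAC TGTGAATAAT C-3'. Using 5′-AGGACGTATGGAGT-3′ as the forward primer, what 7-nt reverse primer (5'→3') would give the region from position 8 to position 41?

5'-GATTATT-3'

The product's 3' end on the top strand is position 41.
The reverse primer anneals to the top strand over positions 35–41, i.e. to AATAATC.
Its sequence written 5'→3' is the reverse complement: GATTATT.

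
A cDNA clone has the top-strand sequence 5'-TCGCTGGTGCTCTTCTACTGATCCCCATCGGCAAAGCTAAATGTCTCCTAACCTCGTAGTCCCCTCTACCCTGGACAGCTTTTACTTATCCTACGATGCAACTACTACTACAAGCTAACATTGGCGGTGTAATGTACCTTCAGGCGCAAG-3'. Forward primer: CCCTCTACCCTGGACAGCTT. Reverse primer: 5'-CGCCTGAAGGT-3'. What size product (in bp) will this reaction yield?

85 bp

The forward primer matches the template at positions 62–81.
Reverse complement of the reverse primer: ACCTTCAGGCG. This occurs on the top strand at positions 136–146.
The product runs from position 62 to position 146, so its length is 146 − 62 + 1 = 85 bp.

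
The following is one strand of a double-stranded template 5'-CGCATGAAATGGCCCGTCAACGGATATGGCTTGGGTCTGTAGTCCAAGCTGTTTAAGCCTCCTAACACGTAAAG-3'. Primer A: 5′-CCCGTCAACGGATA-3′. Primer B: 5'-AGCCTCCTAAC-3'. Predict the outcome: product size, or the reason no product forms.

No product — both primers anneal to the same strand and extend in the same direction.

Primer A (CCCGTCAACGGATA) matches the top strand at positions 13–26 (3' end points downstream).
Primer B (AGCCTCCTAAC) also matches the top strand directly, at positions 56–66 — its reverse complement GTTAGGAGGCT is not present.
Both primers anneal to the bottom strand with 3' ends pointing the same way, so neither can prime synthesis back toward the other.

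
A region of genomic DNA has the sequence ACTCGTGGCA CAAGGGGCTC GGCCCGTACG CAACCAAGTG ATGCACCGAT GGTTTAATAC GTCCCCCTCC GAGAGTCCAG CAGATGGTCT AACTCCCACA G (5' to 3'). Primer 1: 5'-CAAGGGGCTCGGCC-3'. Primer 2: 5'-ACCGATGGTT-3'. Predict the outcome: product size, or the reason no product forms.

No product — both primers anneal to the same strand and extend in the same direction.

Primer 1 (CAAGGGGCTCGGCC) matches the top strand at positions 11–24 (3' end points downstream).
Primer 2 (ACCGATGGTT) also matches the top strand directly, at positions 45–54 — its reverse complement AACCATCGGT is not present.
Both primers anneal to the bottom strand with 3' ends pointing the same way, so neither can prime synthesis back toward the other.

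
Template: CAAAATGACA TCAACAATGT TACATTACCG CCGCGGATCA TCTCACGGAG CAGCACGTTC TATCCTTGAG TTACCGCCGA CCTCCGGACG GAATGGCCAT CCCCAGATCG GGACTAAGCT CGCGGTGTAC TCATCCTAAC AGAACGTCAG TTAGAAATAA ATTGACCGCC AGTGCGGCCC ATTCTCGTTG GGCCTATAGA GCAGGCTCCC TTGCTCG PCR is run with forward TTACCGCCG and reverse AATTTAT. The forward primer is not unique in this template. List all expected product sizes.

139 bp, 93 bp

The forward primer TTACCGCCG matches the top strand at positions 25–33, 71–79.
The reverse primer's reverse complement is ATAAATT, matching at positions 157–163.
Each forward site pairs with the reverse site to give a product ending at position 163: sizes 139, 93 bp.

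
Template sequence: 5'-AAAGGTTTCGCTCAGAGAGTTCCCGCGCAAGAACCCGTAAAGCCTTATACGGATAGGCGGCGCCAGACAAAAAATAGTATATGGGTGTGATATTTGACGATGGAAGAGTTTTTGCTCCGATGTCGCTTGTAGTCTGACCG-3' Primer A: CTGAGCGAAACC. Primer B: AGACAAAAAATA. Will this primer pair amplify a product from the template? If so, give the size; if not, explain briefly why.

No product — the primers' 3' ends point away from each other.

Primer A (CTGAGCGAAACC) has reverse complement GGTTTCGCTCAG, which matches the top strand at positions 4–15; primer A anneals to the top strand there with its 3' end pointing upstream toward position 4.
Primer B (AGACAAAAAATA) matches the top strand directly at positions 65–76; it anneals to the bottom strand with its 3' end pointing downstream toward position 76.
The 3' ends diverge (primer A extends toward position 1, primer B toward position 140), so the primers never converge on a shared product.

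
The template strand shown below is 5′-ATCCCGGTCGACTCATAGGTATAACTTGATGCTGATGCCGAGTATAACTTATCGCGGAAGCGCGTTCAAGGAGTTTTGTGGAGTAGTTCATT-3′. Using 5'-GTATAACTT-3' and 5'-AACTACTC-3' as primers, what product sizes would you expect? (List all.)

70 bp, 47 bp

The forward primer GTATAACTT matches the top strand at positions 19–27, 42–50.
The reverse primer's reverse complement is GAGTAGTT, matching at positions 81–88.
Each forward site pairs with the reverse site to give a product ending at position 88: sizes 70, 47 bp.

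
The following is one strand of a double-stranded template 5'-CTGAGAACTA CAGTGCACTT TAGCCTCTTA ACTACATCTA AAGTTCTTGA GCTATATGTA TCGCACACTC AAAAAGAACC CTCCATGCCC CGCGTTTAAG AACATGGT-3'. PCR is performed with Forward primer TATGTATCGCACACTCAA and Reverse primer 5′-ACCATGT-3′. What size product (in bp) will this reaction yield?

Scanning the template, TATGTATCGCACACTCAA occurs at positions 55–72; this primer anneals to the bottom strand there with its 3' end pointing downstream.
The reverse primer's reverse complement is ACATGGT, which matches the template at positions 102–108.
The product runs from position 55 to position 108, so its length is 108 − 55 + 1 = 54 bp.

54 bp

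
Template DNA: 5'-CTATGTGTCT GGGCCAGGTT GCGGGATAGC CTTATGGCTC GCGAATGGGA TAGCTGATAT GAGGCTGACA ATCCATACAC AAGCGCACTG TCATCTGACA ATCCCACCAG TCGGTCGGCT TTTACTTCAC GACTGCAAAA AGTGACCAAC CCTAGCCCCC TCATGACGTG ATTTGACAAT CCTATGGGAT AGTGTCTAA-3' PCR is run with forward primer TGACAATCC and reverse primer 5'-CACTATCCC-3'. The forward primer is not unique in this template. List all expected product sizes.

129 bp, 99 bp, 21 bp

The forward primer TGACAATCC matches the top strand at positions 66–74, 96–104, 174–182.
The reverse primer's reverse complement is GGGATAGTG, matching at positions 186–194.
Each forward site pairs with the reverse site to give a product ending at position 194: sizes 129, 99, 21 bp.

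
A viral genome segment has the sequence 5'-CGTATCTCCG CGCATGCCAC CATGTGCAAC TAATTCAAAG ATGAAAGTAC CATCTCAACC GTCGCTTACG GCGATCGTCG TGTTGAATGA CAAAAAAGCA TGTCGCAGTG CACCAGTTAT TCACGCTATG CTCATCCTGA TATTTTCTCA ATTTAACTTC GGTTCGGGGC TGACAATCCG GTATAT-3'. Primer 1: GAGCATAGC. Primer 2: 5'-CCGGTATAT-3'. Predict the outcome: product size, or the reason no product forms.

Primer 1 (GAGCATAGC) has reverse complement GCTATGCTC, which matches the top strand at positions 125–133; primer 1 anneals to the top strand there with its 3' end pointing upstream toward position 125.
Primer 2 (CCGGTATAT) matches the top strand directly at positions 178–186; it anneals to the bottom strand with its 3' end pointing downstream toward position 186.
The 3' ends diverge (primer 1 extends toward position 1, primer 2 toward position 186), so the primers never converge on a shared product.

No product — the primers' 3' ends point away from each other.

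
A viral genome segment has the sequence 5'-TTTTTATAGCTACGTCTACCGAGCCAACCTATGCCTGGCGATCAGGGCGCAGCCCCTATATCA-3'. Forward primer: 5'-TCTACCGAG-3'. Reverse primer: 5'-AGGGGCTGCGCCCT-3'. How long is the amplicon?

Scanning the template, TCTACCGAG occurs at positions 15–23; this primer anneals to the bottom strand there with its 3' end pointing downstream.
Taking the reverse complement of AGGGGCTGCGCCCT gives AGGGCGCAGCCCCT, found at positions 44–57 on the template; the primer anneals here to the top strand with its 3' end pointing upstream.
Amplicon spans positions 15–57: 43 bp.

43 bp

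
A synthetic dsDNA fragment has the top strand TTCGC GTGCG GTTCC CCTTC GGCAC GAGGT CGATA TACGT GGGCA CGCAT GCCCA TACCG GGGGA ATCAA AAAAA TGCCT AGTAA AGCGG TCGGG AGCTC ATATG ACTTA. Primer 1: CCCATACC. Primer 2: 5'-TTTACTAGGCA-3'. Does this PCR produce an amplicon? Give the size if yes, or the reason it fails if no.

Primer 1 (CCCATACC) matches the top strand at positions 52–59; it acts as a forward primer.
Primer 2's reverse complement is TGCCTAGTAAA, matching the top strand at positions 76–86; it acts as a reverse primer.
The 3' ends face each other across positions 52–86, giving a 35 bp product.

Yes — a 35 bp product.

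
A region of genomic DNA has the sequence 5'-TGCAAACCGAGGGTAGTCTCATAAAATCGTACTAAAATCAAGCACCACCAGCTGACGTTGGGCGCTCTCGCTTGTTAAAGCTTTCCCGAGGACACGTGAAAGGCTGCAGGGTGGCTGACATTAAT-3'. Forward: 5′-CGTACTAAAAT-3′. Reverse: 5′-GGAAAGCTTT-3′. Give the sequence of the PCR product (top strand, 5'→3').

5'-CGTACTAAAATCAAGCACCACCAGCTGACGTTGGGCGCTCTCGCTTGTTAAAGCTTTCC-3'

Scanning the template, CGTACTAAAAT occurs at positions 28–38; this primer anneals to the bottom strand there with its 3' end pointing downstream.
Taking the reverse complement of GGAAAGCTTT gives AAAGCTTTCC, found at positions 77–86 on the template; the primer anneals here to the top strand with its 3' end pointing upstream.
The product is the template from position 28 through 86 (59 bp).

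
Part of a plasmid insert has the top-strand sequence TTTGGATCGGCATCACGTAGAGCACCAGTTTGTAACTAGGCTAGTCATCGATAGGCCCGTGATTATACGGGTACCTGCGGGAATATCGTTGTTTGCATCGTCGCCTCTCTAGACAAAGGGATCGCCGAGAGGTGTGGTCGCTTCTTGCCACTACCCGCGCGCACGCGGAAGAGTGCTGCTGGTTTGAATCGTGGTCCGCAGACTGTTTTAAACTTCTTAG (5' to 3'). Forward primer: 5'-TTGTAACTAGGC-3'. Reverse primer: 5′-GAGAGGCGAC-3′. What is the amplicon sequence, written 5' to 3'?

5'-TTGTAACTAGGCTAGTCATCGATAGGCCCGTGATTATACGGGTACCTGCGGGAATATCGTTGTTTGCATCGTCGCCTCTC-3'

Scanning the template, TTGTAACTAGGC occurs at positions 30–41; this primer anneals to the bottom strand there with its 3' end pointing downstream.
Taking the reverse complement of GAGAGGCGAC gives GTCGCCTCTC, found at positions 100–109 on the template; the primer anneals here to the top strand with its 3' end pointing upstream.
The product is the template from position 30 through 109 (80 bp).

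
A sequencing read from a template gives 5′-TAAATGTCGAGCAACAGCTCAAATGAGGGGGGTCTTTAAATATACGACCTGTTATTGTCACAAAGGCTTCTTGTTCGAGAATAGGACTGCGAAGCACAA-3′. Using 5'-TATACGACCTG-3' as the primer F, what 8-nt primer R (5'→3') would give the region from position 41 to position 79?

The product's 3' end on the top strand is position 79.
The reverse primer anneals to the top strand over positions 72–79, i.e. to TGTTCGAG.
Its sequence written 5'→3' is the reverse complement: CTCGAACA.

5'-CTCGAACA-3'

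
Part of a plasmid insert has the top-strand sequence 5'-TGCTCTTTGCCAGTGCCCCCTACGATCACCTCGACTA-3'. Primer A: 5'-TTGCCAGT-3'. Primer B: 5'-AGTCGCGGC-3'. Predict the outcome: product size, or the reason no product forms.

Primer B (AGTCGCGGC) does not match the top strand, and its reverse complement GCCGCGACT does not match either.
With no annealing site for primer B, no amplification occurs.

No product — primer B has no binding site in the template.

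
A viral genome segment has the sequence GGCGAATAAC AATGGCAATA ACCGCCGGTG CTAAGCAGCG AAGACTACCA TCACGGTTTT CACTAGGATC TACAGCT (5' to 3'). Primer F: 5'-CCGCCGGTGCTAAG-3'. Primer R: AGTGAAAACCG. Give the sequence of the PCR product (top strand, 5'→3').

Scanning the template, CCGCCGGTGCTAAG occurs at positions 22–35; this primer anneals to the bottom strand there with its 3' end pointing downstream.
The reverse primer's reverse complement is CGGTTTTCACT, which matches the template at positions 54–64.
The product is the template from position 22 through 64 (43 bp).

5'-CCGCCGGTGCTAAGCAGCGAAGACTACCATCACGGTTTTCACT-3'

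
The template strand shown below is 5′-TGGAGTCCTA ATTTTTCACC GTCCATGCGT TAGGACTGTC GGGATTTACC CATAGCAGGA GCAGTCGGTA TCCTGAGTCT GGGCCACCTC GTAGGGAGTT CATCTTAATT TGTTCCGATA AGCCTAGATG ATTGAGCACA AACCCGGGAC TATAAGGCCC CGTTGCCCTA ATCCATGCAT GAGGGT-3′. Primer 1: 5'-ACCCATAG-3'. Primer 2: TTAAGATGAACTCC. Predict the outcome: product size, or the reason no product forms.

Yes — a 61 bp product.

Primer 1 (ACCCATAG) matches the top strand at positions 48–55; it acts as a forward primer.
Primer 2's reverse complement is GGAGTTCATCTTAA, matching the top strand at positions 95–108; it acts as a reverse primer.
The 3' ends face each other across positions 48–108, giving a 61 bp product.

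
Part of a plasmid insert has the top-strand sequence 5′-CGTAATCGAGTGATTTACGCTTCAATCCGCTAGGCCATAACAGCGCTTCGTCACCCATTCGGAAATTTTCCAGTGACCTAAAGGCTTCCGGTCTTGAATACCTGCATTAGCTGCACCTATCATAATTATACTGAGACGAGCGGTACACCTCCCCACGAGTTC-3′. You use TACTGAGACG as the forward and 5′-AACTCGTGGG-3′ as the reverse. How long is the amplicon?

33 bp

Scanning the template, TACTGAGACG occurs at positions 129–138; this primer anneals to the bottom strand there with its 3' end pointing downstream.
Taking the reverse complement of AACTCGTGGG gives CCCACGAGTT, found at positions 152–161 on the template; the primer anneals here to the top strand with its 3' end pointing upstream.
Product length = (reverse-primer end) − (forward-primer start) + 1 = 161 − 129 + 1 = 33 bp.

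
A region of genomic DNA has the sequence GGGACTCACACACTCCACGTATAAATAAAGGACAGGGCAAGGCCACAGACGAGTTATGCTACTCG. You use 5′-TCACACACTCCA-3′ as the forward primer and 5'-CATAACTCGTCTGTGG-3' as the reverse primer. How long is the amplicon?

53 bp

The forward primer matches the template at positions 6–17.
The reverse primer's reverse complement is CCACAGACGAGTTATG, which matches the template at positions 43–58.
Amplicon spans positions 6–58: 53 bp.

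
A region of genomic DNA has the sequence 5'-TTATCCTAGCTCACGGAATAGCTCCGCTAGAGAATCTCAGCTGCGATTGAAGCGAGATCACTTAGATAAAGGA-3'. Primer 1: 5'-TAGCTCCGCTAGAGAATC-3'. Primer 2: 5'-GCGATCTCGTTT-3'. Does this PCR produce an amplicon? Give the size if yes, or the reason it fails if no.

Primer 2 (GCGATCTCGTTT) does not match the top strand, and its reverse complement AAACGAGATCGC does not match either.
With no annealing site for primer 2, no amplification occurs.

No product — primer 2 has no binding site in the template.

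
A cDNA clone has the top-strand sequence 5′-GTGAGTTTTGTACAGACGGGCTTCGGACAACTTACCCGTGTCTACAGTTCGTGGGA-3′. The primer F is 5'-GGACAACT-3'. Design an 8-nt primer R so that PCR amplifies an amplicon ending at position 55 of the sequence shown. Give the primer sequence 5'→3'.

5'-CCCACGAA-3'

The forward primer binds at positions 25–32; the product's 3' end on the top strand is position 55.
The reverse primer anneals to the top strand over positions 48–55, i.e. to TTCGTGGG.
Its sequence written 5'→3' is the reverse complement: CCCACGAA.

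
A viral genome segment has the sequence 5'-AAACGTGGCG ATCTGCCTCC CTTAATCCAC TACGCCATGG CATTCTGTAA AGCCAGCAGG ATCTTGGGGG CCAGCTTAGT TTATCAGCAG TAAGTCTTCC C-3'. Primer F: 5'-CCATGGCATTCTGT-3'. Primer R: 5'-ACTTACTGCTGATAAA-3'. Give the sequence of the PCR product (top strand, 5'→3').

5'-CCATGGCATTCTGTAAAGCCAGCAGGATCTTGGGGGCCAGCTTAGTTTATCAGCAGTAAGT-3'

The forward primer matches the template at positions 35–48.
Reverse complement of the reverse primer: TTTATCAGCAGTAAGT. This occurs on the top strand at positions 80–95.
The product is the template from position 35 through 95 (61 bp).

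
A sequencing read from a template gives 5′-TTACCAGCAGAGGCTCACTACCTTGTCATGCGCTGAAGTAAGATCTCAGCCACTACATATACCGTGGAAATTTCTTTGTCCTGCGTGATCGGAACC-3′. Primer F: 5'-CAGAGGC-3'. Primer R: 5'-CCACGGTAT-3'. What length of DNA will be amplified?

60 bp

Scanning the template, CAGAGGC occurs at positions 8–14; this primer anneals to the bottom strand there with its 3' end pointing downstream.
The reverse primer's reverse complement is ATACCGTGG, which matches the template at positions 59–67.
Amplicon spans positions 8–67: 60 bp.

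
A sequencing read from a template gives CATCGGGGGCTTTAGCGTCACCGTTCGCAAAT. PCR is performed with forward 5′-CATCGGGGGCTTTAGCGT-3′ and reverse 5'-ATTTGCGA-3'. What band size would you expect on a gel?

Forward primer CATCGGGGGCTTTAGCGT is found on the top strand at positions 1–18.
Reverse complement of the reverse primer: TCGCAAAT. This occurs on the top strand at positions 25–32.
Product length = (reverse-primer end) − (forward-primer start) + 1 = 32 − 1 + 1 = 32 bp.

32 bp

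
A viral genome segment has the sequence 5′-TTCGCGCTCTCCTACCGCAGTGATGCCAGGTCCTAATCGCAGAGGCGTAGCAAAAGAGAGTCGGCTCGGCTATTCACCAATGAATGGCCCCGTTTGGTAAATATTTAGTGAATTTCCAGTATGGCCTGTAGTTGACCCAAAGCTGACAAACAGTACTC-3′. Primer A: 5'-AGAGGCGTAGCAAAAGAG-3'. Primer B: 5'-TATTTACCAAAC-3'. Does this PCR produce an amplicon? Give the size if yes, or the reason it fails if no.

Primer A (AGAGGCGTAGCAAAAGAG) matches the top strand at positions 41–58; it acts as a forward primer.
Primer B's reverse complement is GTTTGGTAAATA, matching the top strand at positions 92–103; it acts as a reverse primer.
The 3' ends face each other across positions 41–103, giving a 63 bp product.

Yes — a 63 bp product.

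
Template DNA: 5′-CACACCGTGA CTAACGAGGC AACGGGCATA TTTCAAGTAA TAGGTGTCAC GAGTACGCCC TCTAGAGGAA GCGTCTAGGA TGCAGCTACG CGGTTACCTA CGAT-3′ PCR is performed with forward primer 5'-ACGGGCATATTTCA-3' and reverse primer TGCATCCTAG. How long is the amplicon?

63 bp

Forward primer ACGGGCATATTTCA is found on the top strand at positions 22–35.
Taking the reverse complement of TGCATCCTAG gives CTAGGATGCA, found at positions 75–84 on the template; the primer anneals here to the top strand with its 3' end pointing upstream.
Product length = (reverse-primer end) − (forward-primer start) + 1 = 84 − 22 + 1 = 63 bp.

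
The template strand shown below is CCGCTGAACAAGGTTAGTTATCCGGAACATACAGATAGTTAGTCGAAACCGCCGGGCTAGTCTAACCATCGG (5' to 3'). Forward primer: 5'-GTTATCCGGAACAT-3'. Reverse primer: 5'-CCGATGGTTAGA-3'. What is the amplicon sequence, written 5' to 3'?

5'-GTTATCCGGAACATACAGATAGTTAGTCGAAACCGCCGGGCTAGTCTAACCATCGG-3'

Scanning the template, GTTATCCGGAACAT occurs at positions 17–30; this primer anneals to the bottom strand there with its 3' end pointing downstream.
The reverse primer's reverse complement is TCTAACCATCGG, which matches the template at positions 61–72.
The product is the template from position 17 through 72 (56 bp).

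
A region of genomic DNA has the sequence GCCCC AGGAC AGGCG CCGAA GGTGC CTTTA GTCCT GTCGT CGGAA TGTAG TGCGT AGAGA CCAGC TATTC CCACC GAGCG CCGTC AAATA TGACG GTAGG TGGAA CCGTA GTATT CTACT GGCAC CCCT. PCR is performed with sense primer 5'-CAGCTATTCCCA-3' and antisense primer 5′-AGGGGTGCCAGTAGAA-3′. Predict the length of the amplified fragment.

68 bp

Forward primer CAGCTATTCCCA is found on the top strand at positions 62–73.
The reverse primer's reverse complement is TTCTACTGGCACCCCT, which matches the template at positions 114–129.
The product runs from position 62 to position 129, so its length is 129 − 62 + 1 = 68 bp.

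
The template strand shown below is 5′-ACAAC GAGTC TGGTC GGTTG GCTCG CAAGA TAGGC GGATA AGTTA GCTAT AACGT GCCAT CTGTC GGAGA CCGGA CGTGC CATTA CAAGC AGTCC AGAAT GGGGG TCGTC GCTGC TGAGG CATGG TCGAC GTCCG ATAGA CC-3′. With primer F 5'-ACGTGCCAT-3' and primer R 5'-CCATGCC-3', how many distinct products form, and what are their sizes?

The forward primer ACGTGCCAT matches the top strand at positions 52–60, 75–83.
The reverse primer's reverse complement is GGCATGG, matching at positions 119–125.
Each forward site pairs with the reverse site to give a product ending at position 125: sizes 74, 51 bp.

Two products: 74 bp, 51 bp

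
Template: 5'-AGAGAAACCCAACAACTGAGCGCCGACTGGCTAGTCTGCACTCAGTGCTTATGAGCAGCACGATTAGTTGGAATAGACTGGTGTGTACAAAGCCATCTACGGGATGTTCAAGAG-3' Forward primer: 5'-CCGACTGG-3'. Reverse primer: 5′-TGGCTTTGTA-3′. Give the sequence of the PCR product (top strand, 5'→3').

5'-CCGACTGGCTAGTCTGCACTCAGTGCTTATGAGCAGCACGATTAGTTGGAATAGACTGGTGTGTACAAAGCCA-3'

The forward primer matches the template at positions 23–30.
The reverse primer's reverse complement is TACAAAGCCA, which matches the template at positions 86–95.
The product is the template from position 23 through 95 (73 bp).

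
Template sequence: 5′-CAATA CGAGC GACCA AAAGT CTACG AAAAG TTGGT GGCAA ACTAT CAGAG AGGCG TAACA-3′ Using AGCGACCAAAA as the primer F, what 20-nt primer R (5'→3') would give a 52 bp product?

The forward primer binds at positions 8–18, so a 52 bp product ends at position 8 + 52 − 1 = 59.
The reverse primer anneals to the top strand over positions 40–59, i.e. to AACTATCAGAGAGGCGTAAC.
Its sequence written 5'→3' is the reverse complement: GTTACGCCTCTCTGATAGTT.

5'-GTTACGCCTCTCTGATAGTT-3'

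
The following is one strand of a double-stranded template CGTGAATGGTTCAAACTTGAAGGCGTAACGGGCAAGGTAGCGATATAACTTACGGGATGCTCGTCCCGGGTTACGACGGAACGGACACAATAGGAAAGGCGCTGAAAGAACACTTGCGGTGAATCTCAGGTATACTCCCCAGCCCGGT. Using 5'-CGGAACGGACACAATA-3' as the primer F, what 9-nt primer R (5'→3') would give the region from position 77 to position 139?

5'-GGGAGTATA-3'

The product's 3' end on the top strand is position 139.
The reverse primer anneals to the top strand over positions 131–139, i.e. to TATACTCCC.
Its sequence written 5'→3' is the reverse complement: GGGAGTATA.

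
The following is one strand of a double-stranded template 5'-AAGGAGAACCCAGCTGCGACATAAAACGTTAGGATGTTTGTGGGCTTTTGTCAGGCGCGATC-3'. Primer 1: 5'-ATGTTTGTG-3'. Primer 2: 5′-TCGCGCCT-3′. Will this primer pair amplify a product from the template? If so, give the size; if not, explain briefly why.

Primer 1 (ATGTTTGTG) matches the top strand at positions 34–42; it acts as a forward primer.
Primer 2's reverse complement is AGGCGCGA, matching the top strand at positions 53–60; it acts as a reverse primer.
The 3' ends face each other across positions 34–60, giving a 27 bp product.

Yes — a 27 bp product.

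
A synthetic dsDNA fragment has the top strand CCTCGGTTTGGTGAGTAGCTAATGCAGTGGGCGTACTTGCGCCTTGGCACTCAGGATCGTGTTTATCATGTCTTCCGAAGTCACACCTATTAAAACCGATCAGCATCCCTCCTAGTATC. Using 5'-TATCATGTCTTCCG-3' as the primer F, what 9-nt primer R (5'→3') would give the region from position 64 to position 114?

5'-TAGGAGGGA-3'

The product's 3' end on the top strand is position 114.
The reverse primer anneals to the top strand over positions 106–114, i.e. to TCCCTCCTA.
Its sequence written 5'→3' is the reverse complement: TAGGAGGGA.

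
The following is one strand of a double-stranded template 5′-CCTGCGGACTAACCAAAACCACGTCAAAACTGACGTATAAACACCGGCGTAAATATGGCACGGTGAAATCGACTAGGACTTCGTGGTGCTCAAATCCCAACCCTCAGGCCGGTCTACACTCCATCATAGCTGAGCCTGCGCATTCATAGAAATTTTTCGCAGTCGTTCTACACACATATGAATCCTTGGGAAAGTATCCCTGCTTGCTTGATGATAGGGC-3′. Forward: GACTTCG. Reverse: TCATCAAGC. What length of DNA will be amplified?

138 bp

Scanning the template, GACTTCG occurs at positions 77–83; this primer anneals to the bottom strand there with its 3' end pointing downstream.
Reverse complement of the reverse primer: GCTTGATGA. This occurs on the top strand at positions 206–214.
Product length = (reverse-primer end) − (forward-primer start) + 1 = 214 − 77 + 1 = 138 bp.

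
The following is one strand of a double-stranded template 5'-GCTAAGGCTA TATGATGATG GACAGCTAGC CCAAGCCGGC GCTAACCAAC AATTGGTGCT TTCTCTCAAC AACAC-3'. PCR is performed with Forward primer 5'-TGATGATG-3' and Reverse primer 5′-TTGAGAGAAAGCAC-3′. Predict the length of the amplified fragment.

The forward primer matches the template at positions 13–20.
Taking the reverse complement of TTGAGAGAAAGCAC gives GTGCTTTCTCTCAA, found at positions 56–69 on the template; the primer anneals here to the top strand with its 3' end pointing upstream.
Product length = (reverse-primer end) − (forward-primer start) + 1 = 69 − 13 + 1 = 57 bp.

57 bp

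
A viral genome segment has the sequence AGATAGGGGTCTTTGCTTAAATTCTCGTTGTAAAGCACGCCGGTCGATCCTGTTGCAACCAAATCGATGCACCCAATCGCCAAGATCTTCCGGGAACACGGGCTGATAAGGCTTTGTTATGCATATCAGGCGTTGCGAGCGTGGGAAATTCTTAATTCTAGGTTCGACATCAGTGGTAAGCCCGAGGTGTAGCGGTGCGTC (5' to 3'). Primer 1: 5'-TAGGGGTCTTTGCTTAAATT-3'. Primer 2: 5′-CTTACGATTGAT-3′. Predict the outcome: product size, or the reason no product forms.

Primer 2 (CTTACGATTGAT) does not match the top strand, and its reverse complement ATCAATCGTAAG does not match either.
With no annealing site for primer 2, no amplification occurs.

No product — primer 2 has no binding site in the template.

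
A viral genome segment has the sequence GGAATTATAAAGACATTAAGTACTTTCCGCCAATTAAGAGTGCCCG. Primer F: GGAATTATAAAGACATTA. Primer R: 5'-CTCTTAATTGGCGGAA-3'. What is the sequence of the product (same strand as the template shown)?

The forward primer matches the template at positions 1–18.
Reverse complement of the reverse primer: TTCCGCCAATTAAGAG. This occurs on the top strand at positions 25–40.
The product is the template from position 1 through 40 (40 bp).

5'-GGAATTATAAAGACATTAAGTACTTTCCGCCAATTAAGAG-3'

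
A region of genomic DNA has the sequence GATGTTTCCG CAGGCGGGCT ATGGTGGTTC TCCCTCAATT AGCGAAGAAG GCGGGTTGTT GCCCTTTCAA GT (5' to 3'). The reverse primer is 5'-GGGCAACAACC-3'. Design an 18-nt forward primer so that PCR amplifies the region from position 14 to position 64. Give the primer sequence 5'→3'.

5'-GCGGGCTATGGTGGTTCT-3'

The reverse primer's reverse complement GGTTGTTGCCC matches the template at positions 54–64; the product starts at position 14.
The forward primer is identical to the top strand over positions 14–31: GCGGGCTATGGTGGTTCT.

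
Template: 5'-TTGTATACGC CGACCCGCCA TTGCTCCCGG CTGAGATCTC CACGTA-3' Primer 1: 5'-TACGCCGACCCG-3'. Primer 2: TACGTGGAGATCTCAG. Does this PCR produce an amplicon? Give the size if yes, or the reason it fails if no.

Yes — a 41 bp product.

Primer 1 (TACGCCGACCCG) matches the top strand at positions 6–17; it acts as a forward primer.
Primer 2's reverse complement is CTGAGATCTCCACGTA, matching the top strand at positions 31–46; it acts as a reverse primer.
The 3' ends face each other across positions 6–46, giving a 41 bp product.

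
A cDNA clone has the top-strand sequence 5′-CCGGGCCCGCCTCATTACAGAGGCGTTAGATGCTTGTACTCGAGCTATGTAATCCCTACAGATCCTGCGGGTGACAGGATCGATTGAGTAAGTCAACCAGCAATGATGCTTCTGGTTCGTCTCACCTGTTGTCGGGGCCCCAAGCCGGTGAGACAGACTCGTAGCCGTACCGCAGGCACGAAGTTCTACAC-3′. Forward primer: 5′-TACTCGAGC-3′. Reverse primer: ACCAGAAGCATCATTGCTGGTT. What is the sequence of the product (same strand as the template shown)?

5'-TACTCGAGCTATGTAATCCCTACAGATCCTGCGGGTGACAGGATCGATTGAGTAAGTCAACCAGCAATGATGCTTCTGGT-3'

The forward primer matches the template at positions 37–45.
Taking the reverse complement of ACCAGAAGCATCATTGCTGGTT gives AACCAGCAATGATGCTTCTGGT, found at positions 95–116 on the template; the primer anneals here to the top strand with its 3' end pointing upstream.
The product is the template from position 37 through 116 (80 bp).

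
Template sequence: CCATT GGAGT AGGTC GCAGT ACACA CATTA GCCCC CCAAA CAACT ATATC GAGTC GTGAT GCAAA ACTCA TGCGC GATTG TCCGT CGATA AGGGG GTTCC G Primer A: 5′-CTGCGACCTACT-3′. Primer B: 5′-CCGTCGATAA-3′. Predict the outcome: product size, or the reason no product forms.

Primer A (CTGCGACCTACT) has reverse complement AGTAGGTCGCAG, which matches the top strand at positions 8–19; primer A anneals to the top strand there with its 3' end pointing upstream toward position 8.
Primer B (CCGTCGATAA) matches the top strand directly at positions 82–91; it anneals to the bottom strand with its 3' end pointing downstream toward position 91.
The 3' ends diverge (primer A extends toward position 1, primer B toward position 101), so the primers never converge on a shared product.

No product — the primers' 3' ends point away from each other.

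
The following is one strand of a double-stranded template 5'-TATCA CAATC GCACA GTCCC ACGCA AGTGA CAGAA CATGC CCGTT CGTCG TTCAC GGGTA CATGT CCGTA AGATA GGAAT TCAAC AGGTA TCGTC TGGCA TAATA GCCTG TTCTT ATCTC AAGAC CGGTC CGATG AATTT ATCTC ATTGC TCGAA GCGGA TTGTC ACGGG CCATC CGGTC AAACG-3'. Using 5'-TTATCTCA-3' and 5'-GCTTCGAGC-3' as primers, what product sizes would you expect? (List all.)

The forward primer TTATCTCA matches the top strand at positions 114–121, 139–146.
The reverse primer's reverse complement is GCTCGAAGC, matching at positions 149–157.
Each forward site pairs with the reverse site to give a product ending at position 157: sizes 44, 19 bp.

44 bp, 19 bp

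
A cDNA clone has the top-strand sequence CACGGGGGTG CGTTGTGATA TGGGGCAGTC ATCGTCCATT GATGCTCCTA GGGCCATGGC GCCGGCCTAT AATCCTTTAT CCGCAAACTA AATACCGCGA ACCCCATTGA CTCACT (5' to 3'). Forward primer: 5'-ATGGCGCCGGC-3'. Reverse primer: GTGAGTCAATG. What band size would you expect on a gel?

Scanning the template, ATGGCGCCGGC occurs at positions 56–66; this primer anneals to the bottom strand there with its 3' end pointing downstream.
Reverse complement of the reverse primer: CATTGACTCAC. This occurs on the top strand at positions 105–115.
Amplicon spans positions 56–115: 60 bp.

60 bp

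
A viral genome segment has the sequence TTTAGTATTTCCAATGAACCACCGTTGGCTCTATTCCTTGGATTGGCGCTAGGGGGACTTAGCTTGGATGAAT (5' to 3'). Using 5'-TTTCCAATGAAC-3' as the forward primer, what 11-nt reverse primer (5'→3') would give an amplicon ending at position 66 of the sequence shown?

5'-CAAGCTAAGTC-3'

The forward primer binds at positions 8–19; the product's 3' end on the top strand is position 66.
The reverse primer anneals to the top strand over positions 56–66, i.e. to GACTTAGCTTG.
Its sequence written 5'→3' is the reverse complement: CAAGCTAAGTC.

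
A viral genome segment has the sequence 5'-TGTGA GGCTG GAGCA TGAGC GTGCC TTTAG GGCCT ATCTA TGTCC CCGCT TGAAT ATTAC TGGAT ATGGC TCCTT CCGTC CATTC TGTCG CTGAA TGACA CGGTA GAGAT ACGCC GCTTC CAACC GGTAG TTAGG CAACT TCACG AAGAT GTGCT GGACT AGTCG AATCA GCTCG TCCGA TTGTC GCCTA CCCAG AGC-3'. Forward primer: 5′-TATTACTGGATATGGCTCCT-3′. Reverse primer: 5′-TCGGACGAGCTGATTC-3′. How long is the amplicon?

126 bp

Forward primer TATTACTGGATATGGCTCCT is found on the top strand at positions 55–74.
The reverse primer's reverse complement is GAATCAGCTCGTCCGA, which matches the template at positions 165–180.
Product length = (reverse-primer end) − (forward-primer start) + 1 = 180 − 55 + 1 = 126 bp.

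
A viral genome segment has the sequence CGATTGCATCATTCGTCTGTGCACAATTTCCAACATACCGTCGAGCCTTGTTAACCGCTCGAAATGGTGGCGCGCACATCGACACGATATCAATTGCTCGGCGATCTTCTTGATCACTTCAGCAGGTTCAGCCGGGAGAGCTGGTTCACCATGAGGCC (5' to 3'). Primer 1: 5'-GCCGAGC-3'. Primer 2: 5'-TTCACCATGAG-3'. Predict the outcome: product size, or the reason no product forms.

Primer 1 (GCCGAGC) has reverse complement GCTCGGC, which matches the top strand at positions 96–102; primer 1 anneals to the top strand there with its 3' end pointing upstream toward position 96.
Primer 2 (TTCACCATGAG) matches the top strand directly at positions 145–155; it anneals to the bottom strand with its 3' end pointing downstream toward position 155.
The 3' ends diverge (primer 1 extends toward position 1, primer 2 toward position 158), so the primers never converge on a shared product.

No product — the primers' 3' ends point away from each other.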